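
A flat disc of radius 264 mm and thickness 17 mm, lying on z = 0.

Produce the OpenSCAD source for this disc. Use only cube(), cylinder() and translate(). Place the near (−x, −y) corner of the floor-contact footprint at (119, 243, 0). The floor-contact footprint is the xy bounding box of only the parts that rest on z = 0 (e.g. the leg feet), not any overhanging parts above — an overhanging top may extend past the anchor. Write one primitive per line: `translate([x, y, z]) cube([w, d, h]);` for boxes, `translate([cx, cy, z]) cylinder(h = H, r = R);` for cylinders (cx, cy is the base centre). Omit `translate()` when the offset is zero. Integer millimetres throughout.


translate([383, 507, 0]) cylinder(h = 17, r = 264);


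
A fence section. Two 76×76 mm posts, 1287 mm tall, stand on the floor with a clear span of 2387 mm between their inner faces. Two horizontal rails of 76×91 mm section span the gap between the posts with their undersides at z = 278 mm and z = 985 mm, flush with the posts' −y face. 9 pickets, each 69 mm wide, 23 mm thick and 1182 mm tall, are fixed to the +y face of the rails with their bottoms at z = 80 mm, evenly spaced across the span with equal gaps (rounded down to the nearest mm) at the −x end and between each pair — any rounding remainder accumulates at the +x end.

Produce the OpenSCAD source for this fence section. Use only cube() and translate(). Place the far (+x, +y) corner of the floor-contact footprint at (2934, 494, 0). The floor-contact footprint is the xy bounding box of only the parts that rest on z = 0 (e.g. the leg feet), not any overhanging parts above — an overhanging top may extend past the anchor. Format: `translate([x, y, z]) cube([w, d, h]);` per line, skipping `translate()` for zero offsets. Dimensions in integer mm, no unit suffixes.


translate([395, 418, 0]) cube([76, 76, 1287]);
translate([2858, 418, 0]) cube([76, 76, 1287]);
translate([471, 418, 278]) cube([2387, 76, 91]);
translate([471, 418, 985]) cube([2387, 76, 91]);
translate([647, 494, 80]) cube([69, 23, 1182]);
translate([892, 494, 80]) cube([69, 23, 1182]);
translate([1137, 494, 80]) cube([69, 23, 1182]);
translate([1382, 494, 80]) cube([69, 23, 1182]);
translate([1627, 494, 80]) cube([69, 23, 1182]);
translate([1872, 494, 80]) cube([69, 23, 1182]);
translate([2117, 494, 80]) cube([69, 23, 1182]);
translate([2362, 494, 80]) cube([69, 23, 1182]);
translate([2607, 494, 80]) cube([69, 23, 1182]);


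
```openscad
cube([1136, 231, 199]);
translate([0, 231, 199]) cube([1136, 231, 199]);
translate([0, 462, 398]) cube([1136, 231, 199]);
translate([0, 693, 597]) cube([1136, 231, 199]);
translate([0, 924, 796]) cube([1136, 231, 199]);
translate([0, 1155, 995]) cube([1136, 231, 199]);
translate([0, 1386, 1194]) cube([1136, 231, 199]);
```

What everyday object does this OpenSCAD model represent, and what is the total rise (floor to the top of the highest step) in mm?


A staircase. The total rise is 1393 mm.

7 identical blocks, each offset up and back from the previous — a staircase. Each step is 199 mm tall and there are 7 of them, so the total rise is 7 × 199 = 1393 mm.


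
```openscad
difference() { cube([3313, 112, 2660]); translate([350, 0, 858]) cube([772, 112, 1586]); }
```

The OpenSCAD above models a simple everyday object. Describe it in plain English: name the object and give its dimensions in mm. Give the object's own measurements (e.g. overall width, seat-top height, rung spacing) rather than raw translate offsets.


A wall 3313 mm long (x), 112 mm thick (y), 2660 mm tall, with a rectangular window opening cut through it. The opening is 772 mm wide and 1586 mm tall; its sill is at z = 858 mm and its near (−x) edge is 350 mm from the wall's −x end. The opening passes through the full wall thickness.


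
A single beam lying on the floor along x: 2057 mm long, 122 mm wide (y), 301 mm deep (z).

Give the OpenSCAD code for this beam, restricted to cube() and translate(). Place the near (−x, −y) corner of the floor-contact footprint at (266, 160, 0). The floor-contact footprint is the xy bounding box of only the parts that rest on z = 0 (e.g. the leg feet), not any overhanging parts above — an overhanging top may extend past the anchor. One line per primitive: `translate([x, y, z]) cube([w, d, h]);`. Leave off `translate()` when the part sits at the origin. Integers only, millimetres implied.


translate([266, 160, 0]) cube([2057, 122, 301]);


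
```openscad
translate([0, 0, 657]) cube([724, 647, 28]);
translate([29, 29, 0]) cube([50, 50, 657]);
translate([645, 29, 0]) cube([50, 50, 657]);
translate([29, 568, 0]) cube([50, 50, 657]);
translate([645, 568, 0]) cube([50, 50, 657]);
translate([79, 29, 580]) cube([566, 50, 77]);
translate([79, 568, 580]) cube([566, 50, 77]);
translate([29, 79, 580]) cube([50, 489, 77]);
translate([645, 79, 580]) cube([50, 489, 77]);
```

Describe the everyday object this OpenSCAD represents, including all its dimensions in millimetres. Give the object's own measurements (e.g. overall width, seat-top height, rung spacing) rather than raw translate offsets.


A rectangular dining table. The top is 724×647×28 mm with its upper surface at z = 685 mm. It stands on four 50×50 mm square legs, each inset 29 mm from the nearest pair of top edges, running from the floor to the underside of the top. Four apron rails, 50 mm thick and 77 mm tall, run between adjacent legs with their top edges flush with the underside of the top and their outer faces flush with the legs' outer faces.


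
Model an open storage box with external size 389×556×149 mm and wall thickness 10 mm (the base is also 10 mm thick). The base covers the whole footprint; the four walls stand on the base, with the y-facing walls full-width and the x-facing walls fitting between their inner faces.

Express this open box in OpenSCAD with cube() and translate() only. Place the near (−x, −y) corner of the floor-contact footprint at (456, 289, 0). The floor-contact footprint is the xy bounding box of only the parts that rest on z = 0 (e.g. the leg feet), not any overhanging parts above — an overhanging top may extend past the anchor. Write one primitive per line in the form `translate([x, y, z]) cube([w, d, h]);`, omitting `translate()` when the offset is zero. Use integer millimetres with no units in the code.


translate([456, 289, 0]) cube([389, 556, 10]);
translate([456, 289, 10]) cube([389, 10, 139]);
translate([456, 835, 10]) cube([389, 10, 139]);
translate([456, 299, 10]) cube([10, 536, 139]);
translate([835, 299, 10]) cube([10, 536, 139]);


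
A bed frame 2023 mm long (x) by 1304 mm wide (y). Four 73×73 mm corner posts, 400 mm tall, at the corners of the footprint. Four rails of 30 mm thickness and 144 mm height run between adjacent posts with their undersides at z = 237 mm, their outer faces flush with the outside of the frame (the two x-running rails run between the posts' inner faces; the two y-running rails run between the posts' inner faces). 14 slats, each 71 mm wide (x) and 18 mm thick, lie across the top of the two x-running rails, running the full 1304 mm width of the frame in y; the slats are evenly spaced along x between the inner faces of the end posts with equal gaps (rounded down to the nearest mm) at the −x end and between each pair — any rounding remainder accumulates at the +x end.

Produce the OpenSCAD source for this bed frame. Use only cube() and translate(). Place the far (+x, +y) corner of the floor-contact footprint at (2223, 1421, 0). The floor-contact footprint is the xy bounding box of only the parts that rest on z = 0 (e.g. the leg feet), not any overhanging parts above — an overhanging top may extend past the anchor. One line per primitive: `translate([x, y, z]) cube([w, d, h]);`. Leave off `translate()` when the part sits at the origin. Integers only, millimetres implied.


translate([200, 117, 0]) cube([73, 73, 400]);
translate([200, 1348, 0]) cube([73, 73, 400]);
translate([2150, 117, 0]) cube([73, 73, 400]);
translate([2150, 1348, 0]) cube([73, 73, 400]);
translate([273, 117, 237]) cube([1877, 30, 144]);
translate([273, 1391, 237]) cube([1877, 30, 144]);
translate([200, 190, 237]) cube([30, 1158, 144]);
translate([2193, 190, 237]) cube([30, 1158, 144]);
translate([331, 117, 381]) cube([71, 1304, 18]);
translate([460, 117, 381]) cube([71, 1304, 18]);
translate([589, 117, 381]) cube([71, 1304, 18]);
translate([718, 117, 381]) cube([71, 1304, 18]);
translate([847, 117, 381]) cube([71, 1304, 18]);
translate([976, 117, 381]) cube([71, 1304, 18]);
translate([1105, 117, 381]) cube([71, 1304, 18]);
translate([1234, 117, 381]) cube([71, 1304, 18]);
translate([1363, 117, 381]) cube([71, 1304, 18]);
translate([1492, 117, 381]) cube([71, 1304, 18]);
translate([1621, 117, 381]) cube([71, 1304, 18]);
translate([1750, 117, 381]) cube([71, 1304, 18]);
translate([1879, 117, 381]) cube([71, 1304, 18]);
translate([2008, 117, 381]) cube([71, 1304, 18]);


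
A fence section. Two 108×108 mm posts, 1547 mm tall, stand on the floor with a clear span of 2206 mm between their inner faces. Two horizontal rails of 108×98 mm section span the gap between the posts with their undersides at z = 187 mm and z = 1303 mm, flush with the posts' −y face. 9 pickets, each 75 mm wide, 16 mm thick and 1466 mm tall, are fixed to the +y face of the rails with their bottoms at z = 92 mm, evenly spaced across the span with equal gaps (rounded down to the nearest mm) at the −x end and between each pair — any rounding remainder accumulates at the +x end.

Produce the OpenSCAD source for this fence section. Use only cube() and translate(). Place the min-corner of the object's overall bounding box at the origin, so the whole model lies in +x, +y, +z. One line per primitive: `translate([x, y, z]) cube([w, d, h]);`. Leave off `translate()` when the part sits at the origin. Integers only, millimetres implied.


cube([108, 108, 1547]);
translate([2314, 0, 0]) cube([108, 108, 1547]);
translate([108, 0, 187]) cube([2206, 108, 98]);
translate([108, 0, 1303]) cube([2206, 108, 98]);
translate([261, 108, 92]) cube([75, 16, 1466]);
translate([489, 108, 92]) cube([75, 16, 1466]);
translate([717, 108, 92]) cube([75, 16, 1466]);
translate([945, 108, 92]) cube([75, 16, 1466]);
translate([1173, 108, 92]) cube([75, 16, 1466]);
translate([1401, 108, 92]) cube([75, 16, 1466]);
translate([1629, 108, 92]) cube([75, 16, 1466]);
translate([1857, 108, 92]) cube([75, 16, 1466]);
translate([2085, 108, 92]) cube([75, 16, 1466]);


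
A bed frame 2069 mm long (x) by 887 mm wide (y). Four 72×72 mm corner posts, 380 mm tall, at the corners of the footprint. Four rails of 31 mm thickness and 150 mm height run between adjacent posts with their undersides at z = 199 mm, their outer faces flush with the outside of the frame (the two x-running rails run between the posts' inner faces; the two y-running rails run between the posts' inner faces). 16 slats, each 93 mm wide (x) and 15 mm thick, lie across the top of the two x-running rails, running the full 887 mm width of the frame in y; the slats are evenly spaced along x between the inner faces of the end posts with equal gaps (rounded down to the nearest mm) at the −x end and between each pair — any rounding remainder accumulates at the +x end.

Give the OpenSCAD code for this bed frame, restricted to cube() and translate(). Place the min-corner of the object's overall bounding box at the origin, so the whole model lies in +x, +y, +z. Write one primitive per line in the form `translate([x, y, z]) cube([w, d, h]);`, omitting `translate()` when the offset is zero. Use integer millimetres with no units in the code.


cube([72, 72, 380]);
translate([0, 815, 0]) cube([72, 72, 380]);
translate([1997, 0, 0]) cube([72, 72, 380]);
translate([1997, 815, 0]) cube([72, 72, 380]);
translate([72, 0, 199]) cube([1925, 31, 150]);
translate([72, 856, 199]) cube([1925, 31, 150]);
translate([0, 72, 199]) cube([31, 743, 150]);
translate([2038, 72, 199]) cube([31, 743, 150]);
translate([97, 0, 349]) cube([93, 887, 15]);
translate([215, 0, 349]) cube([93, 887, 15]);
translate([333, 0, 349]) cube([93, 887, 15]);
translate([451, 0, 349]) cube([93, 887, 15]);
translate([569, 0, 349]) cube([93, 887, 15]);
translate([687, 0, 349]) cube([93, 887, 15]);
translate([805, 0, 349]) cube([93, 887, 15]);
translate([923, 0, 349]) cube([93, 887, 15]);
translate([1041, 0, 349]) cube([93, 887, 15]);
translate([1159, 0, 349]) cube([93, 887, 15]);
translate([1277, 0, 349]) cube([93, 887, 15]);
translate([1395, 0, 349]) cube([93, 887, 15]);
translate([1513, 0, 349]) cube([93, 887, 15]);
translate([1631, 0, 349]) cube([93, 887, 15]);
translate([1749, 0, 349]) cube([93, 887, 15]);
translate([1867, 0, 349]) cube([93, 887, 15]);


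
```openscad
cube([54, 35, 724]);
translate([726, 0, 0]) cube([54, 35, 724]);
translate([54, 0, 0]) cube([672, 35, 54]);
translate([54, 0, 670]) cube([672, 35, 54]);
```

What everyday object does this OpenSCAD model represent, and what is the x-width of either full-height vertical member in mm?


A picture frame. The border width is 54 mm.

Four thin pieces enclosing a rectangular opening — a picture frame. The two full-height stiles are 724 mm tall; the top rail sits at z = 670 and is 54 mm tall, so the border above the opening is 724 − 670 = 54 mm, matching the stile x-width.


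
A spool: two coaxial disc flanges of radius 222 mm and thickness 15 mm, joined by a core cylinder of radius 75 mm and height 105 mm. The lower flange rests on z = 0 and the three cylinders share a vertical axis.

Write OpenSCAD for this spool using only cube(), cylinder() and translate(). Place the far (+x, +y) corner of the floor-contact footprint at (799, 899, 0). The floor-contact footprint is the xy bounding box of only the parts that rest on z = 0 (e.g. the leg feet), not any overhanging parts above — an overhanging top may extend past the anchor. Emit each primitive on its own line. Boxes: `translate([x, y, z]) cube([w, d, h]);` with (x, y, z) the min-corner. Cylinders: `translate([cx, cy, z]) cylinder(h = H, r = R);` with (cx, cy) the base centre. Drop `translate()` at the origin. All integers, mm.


translate([577, 677, 0]) cylinder(h = 15, r = 222);
translate([577, 677, 15]) cylinder(h = 105, r = 75);
translate([577, 677, 120]) cylinder(h = 15, r = 222);


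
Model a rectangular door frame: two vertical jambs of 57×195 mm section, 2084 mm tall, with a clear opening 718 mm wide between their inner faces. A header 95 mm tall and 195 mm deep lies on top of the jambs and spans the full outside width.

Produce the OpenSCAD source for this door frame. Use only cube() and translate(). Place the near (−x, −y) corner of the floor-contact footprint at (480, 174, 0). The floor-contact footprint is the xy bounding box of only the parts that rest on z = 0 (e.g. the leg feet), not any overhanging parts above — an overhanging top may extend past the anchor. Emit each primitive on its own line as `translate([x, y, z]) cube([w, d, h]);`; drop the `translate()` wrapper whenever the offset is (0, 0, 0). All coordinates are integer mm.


translate([480, 174, 0]) cube([57, 195, 2084]);
translate([1255, 174, 0]) cube([57, 195, 2084]);
translate([480, 174, 2084]) cube([832, 195, 95]);


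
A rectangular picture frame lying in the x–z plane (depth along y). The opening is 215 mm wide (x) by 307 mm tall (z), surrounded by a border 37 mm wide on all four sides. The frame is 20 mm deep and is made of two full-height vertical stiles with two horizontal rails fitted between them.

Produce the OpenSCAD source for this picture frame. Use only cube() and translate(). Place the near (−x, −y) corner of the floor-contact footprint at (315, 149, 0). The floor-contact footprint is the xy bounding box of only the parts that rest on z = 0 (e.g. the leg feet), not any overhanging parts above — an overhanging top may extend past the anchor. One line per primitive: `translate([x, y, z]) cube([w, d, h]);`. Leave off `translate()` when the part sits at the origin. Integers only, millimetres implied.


translate([315, 149, 0]) cube([37, 20, 381]);
translate([567, 149, 0]) cube([37, 20, 381]);
translate([352, 149, 0]) cube([215, 20, 37]);
translate([352, 149, 344]) cube([215, 20, 37]);


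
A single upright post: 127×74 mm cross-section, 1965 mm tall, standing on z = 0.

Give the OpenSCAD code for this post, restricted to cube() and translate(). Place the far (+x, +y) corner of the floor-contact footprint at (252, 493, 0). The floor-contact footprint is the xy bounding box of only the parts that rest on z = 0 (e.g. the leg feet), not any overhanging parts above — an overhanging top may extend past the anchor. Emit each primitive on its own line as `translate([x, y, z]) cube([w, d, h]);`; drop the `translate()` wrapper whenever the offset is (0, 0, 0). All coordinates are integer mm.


translate([125, 419, 0]) cube([127, 74, 1965]);


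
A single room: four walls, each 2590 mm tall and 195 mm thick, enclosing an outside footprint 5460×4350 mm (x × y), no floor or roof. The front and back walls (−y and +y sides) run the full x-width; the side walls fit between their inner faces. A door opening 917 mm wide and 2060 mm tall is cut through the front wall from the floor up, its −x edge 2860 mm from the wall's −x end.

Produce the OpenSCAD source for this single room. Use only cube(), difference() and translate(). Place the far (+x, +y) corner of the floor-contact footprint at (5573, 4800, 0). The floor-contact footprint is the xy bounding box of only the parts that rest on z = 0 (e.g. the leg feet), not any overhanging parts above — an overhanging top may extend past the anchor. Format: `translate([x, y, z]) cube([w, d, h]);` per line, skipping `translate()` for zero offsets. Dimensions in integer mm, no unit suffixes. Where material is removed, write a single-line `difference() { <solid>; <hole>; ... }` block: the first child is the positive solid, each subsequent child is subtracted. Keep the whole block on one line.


difference() { translate([113, 450, 0]) cube([5460, 195, 2590]); translate([2973, 450, 0]) cube([917, 195, 2060]); }
translate([113, 4605, 0]) cube([5460, 195, 2590]);
translate([113, 645, 0]) cube([195, 3960, 2590]);
translate([5378, 645, 0]) cube([195, 3960, 2590]);


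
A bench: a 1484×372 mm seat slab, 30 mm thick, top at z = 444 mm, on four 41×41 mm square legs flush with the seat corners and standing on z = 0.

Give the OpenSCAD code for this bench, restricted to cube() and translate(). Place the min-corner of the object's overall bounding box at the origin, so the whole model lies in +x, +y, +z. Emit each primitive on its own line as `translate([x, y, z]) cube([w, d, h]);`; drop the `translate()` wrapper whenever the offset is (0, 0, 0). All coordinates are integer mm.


translate([0, 0, 414]) cube([1484, 372, 30]);
cube([41, 41, 414]);
translate([0, 331, 0]) cube([41, 41, 414]);
translate([1443, 0, 0]) cube([41, 41, 414]);
translate([1443, 331, 0]) cube([41, 41, 414]);


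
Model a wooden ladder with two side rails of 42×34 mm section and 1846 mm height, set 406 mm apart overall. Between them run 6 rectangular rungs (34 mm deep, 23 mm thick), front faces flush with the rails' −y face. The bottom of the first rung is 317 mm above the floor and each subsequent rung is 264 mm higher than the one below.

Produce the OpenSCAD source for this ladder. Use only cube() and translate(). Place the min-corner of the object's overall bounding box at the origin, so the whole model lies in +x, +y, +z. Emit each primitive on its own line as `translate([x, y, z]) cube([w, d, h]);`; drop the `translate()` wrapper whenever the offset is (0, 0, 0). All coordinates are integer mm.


// rung span = 406 - 2*42 = 322
// rung[k] z = 317 + k*264
cube([42, 34, 1846]);
translate([364, 0, 0]) cube([42, 34, 1846]);
translate([42, 0, 317]) cube([322, 34, 23]);
translate([42, 0, 581]) cube([322, 34, 23]);
translate([42, 0, 845]) cube([322, 34, 23]);
translate([42, 0, 1109]) cube([322, 34, 23]);
translate([42, 0, 1373]) cube([322, 34, 23]);
translate([42, 0, 1637]) cube([322, 34, 23]);


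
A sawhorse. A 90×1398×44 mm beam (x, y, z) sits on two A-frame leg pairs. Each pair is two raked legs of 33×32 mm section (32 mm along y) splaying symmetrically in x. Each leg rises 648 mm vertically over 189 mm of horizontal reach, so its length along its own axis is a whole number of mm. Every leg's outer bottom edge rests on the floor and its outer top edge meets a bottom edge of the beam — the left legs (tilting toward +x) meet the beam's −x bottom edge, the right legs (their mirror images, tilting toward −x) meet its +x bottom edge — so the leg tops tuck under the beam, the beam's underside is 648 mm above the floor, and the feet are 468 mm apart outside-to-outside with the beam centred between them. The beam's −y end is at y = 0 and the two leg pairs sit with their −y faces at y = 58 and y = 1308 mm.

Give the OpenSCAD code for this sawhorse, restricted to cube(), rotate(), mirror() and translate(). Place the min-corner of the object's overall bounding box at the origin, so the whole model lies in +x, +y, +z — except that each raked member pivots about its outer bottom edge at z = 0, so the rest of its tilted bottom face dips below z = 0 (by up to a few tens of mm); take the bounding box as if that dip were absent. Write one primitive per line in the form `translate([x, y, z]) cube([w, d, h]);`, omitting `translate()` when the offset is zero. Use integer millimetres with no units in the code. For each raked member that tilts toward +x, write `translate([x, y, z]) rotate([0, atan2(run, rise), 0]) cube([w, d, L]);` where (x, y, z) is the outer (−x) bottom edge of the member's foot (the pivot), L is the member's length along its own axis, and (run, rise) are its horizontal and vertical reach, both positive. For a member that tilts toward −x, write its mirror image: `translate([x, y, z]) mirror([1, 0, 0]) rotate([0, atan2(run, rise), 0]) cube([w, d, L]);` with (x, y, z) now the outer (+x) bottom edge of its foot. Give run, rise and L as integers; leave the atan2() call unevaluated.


// leg length = √(189² + 648²) = 675
// right-leg outer foot x = 2·189 + 90 = 468
// beam min-corner = (189, 0, 648)
translate([189, 0, 648]) cube([90, 1398, 44]);
translate([0, 58, 0]) rotate([0, atan2(189, 648), 0]) cube([33, 32, 675]);
translate([468, 58, 0]) mirror([1, 0, 0]) rotate([0, atan2(189, 648), 0]) cube([33, 32, 675]);
translate([0, 1308, 0]) rotate([0, atan2(189, 648), 0]) cube([33, 32, 675]);
translate([468, 1308, 0]) mirror([1, 0, 0]) rotate([0, atan2(189, 648), 0]) cube([33, 32, 675]);


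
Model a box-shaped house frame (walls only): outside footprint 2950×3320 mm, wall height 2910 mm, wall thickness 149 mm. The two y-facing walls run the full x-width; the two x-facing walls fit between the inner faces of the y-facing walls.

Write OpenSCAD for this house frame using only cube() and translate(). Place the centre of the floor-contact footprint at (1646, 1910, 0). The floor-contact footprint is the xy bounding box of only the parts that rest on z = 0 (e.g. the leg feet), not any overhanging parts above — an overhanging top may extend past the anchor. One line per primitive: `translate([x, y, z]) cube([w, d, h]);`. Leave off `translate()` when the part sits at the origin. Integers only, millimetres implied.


translate([171, 250, 0]) cube([2950, 149, 2910]);
translate([171, 3421, 0]) cube([2950, 149, 2910]);
translate([171, 399, 0]) cube([149, 3022, 2910]);
translate([2972, 399, 0]) cube([149, 3022, 2910]);


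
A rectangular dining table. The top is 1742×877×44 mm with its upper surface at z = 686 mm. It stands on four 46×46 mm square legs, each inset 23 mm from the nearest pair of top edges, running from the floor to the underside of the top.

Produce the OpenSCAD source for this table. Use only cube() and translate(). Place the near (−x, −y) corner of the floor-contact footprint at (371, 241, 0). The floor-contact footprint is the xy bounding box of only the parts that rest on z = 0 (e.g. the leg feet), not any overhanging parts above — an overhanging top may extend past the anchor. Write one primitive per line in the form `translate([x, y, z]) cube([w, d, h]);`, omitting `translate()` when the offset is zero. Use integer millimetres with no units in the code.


translate([348, 218, 642]) cube([1742, 877, 44]);
translate([371, 241, 0]) cube([46, 46, 642]);
translate([2021, 241, 0]) cube([46, 46, 642]);
translate([371, 1026, 0]) cube([46, 46, 642]);
translate([2021, 1026, 0]) cube([46, 46, 642]);


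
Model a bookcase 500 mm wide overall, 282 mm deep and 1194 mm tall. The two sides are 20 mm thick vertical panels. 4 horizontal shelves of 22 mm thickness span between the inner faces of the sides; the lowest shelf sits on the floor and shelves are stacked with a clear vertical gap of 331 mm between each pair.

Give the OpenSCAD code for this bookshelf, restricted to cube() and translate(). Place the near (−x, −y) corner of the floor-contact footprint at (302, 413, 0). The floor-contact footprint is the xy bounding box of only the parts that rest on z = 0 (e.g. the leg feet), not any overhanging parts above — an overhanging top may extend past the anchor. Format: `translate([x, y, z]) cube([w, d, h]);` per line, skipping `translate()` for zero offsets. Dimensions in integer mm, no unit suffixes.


translate([302, 413, 0]) cube([20, 282, 1194]);
translate([782, 413, 0]) cube([20, 282, 1194]);
translate([322, 413, 0]) cube([460, 282, 22]);
translate([322, 413, 353]) cube([460, 282, 22]);
translate([322, 413, 706]) cube([460, 282, 22]);
translate([322, 413, 1059]) cube([460, 282, 22]);


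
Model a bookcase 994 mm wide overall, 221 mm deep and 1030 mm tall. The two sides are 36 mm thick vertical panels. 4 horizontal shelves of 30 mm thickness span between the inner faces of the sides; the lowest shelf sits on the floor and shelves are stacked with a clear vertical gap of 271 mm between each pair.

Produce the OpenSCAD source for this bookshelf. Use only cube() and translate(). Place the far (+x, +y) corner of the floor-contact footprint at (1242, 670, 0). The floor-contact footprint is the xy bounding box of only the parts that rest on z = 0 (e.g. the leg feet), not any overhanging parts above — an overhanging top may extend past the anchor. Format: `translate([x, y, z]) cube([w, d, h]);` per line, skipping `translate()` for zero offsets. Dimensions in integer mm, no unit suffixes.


translate([248, 449, 0]) cube([36, 221, 1030]);
translate([1206, 449, 0]) cube([36, 221, 1030]);
translate([284, 449, 0]) cube([922, 221, 30]);
translate([284, 449, 301]) cube([922, 221, 30]);
translate([284, 449, 602]) cube([922, 221, 30]);
translate([284, 449, 903]) cube([922, 221, 30]);


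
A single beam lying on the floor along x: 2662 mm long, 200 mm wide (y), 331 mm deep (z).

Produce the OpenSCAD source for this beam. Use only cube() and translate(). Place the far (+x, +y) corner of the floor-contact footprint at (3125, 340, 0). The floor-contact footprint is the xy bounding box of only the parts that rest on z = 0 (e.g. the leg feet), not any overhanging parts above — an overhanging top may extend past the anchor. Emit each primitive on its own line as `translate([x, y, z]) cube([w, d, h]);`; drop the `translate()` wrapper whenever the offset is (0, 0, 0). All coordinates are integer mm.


translate([463, 140, 0]) cube([2662, 200, 331]);


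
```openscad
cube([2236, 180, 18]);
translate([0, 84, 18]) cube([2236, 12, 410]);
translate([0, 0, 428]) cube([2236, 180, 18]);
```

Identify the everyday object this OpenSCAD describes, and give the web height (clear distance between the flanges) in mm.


An I-beam. The web height is 410 mm.

Two wide flanges with a thin centred web — an I-beam. Overall 446 mm minus two 18 mm flanges gives a web of 446 − 2·18 = 410 mm.


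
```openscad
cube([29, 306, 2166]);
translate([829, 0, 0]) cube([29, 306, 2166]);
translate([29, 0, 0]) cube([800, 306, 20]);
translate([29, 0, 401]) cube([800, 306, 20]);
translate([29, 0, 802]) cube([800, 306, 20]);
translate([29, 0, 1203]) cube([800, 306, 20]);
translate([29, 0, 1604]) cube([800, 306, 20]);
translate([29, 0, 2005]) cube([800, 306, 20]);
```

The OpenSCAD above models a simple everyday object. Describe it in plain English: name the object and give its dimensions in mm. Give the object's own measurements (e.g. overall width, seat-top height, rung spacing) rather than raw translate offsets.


An open bookshelf. Two side panels, each 29 mm thick, 306 mm deep and 2166 mm tall, stand 858 mm apart (outside-to-outside). Between them sit 6 shelves, each 20 mm thick and 306 mm deep, spanning the full gap between the sides. The bottom shelf rests on the floor (its underside at z = 0) and the clear gap between one shelf's top and the next shelf's underside is 381 mm.


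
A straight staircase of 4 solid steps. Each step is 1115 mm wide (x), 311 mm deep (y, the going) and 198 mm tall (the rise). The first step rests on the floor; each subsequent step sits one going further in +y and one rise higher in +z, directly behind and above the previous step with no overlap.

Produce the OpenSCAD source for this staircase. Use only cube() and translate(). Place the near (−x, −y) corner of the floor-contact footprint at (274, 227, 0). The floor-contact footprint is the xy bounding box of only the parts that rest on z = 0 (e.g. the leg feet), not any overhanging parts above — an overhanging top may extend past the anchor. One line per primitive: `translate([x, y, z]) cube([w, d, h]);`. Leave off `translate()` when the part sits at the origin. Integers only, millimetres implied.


translate([274, 227, 0]) cube([1115, 311, 198]);
translate([274, 538, 198]) cube([1115, 311, 198]);
translate([274, 849, 396]) cube([1115, 311, 198]);
translate([274, 1160, 594]) cube([1115, 311, 198]);


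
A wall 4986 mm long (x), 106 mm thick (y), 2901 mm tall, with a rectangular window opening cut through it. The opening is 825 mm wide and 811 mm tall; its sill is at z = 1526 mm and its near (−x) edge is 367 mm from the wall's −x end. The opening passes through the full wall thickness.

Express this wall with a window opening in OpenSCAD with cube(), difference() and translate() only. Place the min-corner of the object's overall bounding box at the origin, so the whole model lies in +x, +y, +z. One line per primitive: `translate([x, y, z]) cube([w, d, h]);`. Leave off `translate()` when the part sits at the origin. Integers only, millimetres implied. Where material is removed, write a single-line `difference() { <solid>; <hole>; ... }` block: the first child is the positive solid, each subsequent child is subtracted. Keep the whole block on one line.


difference() { cube([4986, 106, 2901]); translate([367, 0, 1526]) cube([825, 106, 811]); }


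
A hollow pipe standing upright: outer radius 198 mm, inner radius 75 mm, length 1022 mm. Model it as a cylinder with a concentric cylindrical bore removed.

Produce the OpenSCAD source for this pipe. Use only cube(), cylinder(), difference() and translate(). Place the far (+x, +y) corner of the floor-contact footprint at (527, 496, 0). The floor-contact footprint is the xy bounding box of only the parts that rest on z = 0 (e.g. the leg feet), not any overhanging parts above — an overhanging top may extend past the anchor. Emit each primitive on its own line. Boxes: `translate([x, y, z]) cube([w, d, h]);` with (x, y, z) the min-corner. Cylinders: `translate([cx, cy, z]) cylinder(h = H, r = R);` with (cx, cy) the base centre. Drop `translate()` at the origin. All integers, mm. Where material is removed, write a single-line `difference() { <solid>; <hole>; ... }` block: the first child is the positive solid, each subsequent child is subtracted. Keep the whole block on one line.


difference() { translate([329, 298, 0]) cylinder(h = 1022, r = 198); translate([329, 298, 0]) cylinder(h = 1022, r = 75); }


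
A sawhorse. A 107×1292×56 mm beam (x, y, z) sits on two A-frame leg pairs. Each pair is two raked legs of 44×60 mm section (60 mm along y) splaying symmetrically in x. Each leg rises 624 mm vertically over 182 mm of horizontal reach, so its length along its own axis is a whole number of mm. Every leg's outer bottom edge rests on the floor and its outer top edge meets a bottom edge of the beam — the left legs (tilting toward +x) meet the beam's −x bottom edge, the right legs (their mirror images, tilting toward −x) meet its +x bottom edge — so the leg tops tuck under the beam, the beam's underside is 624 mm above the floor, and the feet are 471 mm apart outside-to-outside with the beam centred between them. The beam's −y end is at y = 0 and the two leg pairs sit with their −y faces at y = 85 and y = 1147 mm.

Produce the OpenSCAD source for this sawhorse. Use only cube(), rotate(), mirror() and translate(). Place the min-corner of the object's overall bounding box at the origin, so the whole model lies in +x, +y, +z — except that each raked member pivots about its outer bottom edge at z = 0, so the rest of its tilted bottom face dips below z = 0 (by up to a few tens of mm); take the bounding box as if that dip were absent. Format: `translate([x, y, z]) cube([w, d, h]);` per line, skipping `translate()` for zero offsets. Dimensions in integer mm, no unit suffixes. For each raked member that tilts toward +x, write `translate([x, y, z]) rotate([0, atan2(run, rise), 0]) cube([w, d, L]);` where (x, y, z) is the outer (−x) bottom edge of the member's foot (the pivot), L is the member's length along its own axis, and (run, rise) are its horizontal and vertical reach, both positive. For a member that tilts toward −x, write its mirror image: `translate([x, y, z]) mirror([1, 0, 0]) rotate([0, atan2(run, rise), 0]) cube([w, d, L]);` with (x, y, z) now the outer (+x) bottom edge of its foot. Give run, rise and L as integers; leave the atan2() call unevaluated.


// leg length = √(182² + 624²) = 650
// right-leg outer foot x = 2·182 + 107 = 471
// beam min-corner = (182, 0, 624)
translate([182, 0, 624]) cube([107, 1292, 56]);
translate([0, 85, 0]) rotate([0, atan2(182, 624), 0]) cube([44, 60, 650]);
translate([471, 85, 0]) mirror([1, 0, 0]) rotate([0, atan2(182, 624), 0]) cube([44, 60, 650]);
translate([0, 1147, 0]) rotate([0, atan2(182, 624), 0]) cube([44, 60, 650]);
translate([471, 1147, 0]) mirror([1, 0, 0]) rotate([0, atan2(182, 624), 0]) cube([44, 60, 650]);


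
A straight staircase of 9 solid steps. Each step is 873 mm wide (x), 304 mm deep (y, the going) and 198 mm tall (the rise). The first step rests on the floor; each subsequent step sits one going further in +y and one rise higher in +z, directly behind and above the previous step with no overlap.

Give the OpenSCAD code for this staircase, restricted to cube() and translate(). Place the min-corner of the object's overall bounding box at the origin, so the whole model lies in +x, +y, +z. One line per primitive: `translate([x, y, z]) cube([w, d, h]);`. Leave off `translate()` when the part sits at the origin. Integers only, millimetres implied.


cube([873, 304, 198]);
translate([0, 304, 198]) cube([873, 304, 198]);
translate([0, 608, 396]) cube([873, 304, 198]);
translate([0, 912, 594]) cube([873, 304, 198]);
translate([0, 1216, 792]) cube([873, 304, 198]);
translate([0, 1520, 990]) cube([873, 304, 198]);
translate([0, 1824, 1188]) cube([873, 304, 198]);
translate([0, 2128, 1386]) cube([873, 304, 198]);
translate([0, 2432, 1584]) cube([873, 304, 198]);


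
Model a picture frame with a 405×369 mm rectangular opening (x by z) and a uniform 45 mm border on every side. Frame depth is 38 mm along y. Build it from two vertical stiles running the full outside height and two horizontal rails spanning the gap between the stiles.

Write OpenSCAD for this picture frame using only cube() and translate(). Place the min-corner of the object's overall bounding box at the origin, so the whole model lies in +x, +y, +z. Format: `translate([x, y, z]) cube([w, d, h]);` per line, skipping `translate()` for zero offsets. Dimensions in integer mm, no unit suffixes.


cube([45, 38, 459]);
translate([450, 0, 0]) cube([45, 38, 459]);
translate([45, 0, 0]) cube([405, 38, 45]);
translate([45, 0, 414]) cube([405, 38, 45]);


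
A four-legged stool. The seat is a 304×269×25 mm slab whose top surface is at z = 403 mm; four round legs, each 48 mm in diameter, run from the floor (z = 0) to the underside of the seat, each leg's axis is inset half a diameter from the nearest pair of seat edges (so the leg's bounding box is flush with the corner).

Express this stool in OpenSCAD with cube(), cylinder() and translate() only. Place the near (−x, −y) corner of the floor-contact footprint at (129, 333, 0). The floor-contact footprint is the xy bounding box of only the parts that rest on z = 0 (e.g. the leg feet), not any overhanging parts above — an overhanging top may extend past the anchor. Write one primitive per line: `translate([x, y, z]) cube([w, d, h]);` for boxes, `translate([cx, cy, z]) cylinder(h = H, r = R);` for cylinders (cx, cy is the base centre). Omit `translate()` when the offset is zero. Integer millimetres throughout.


translate([129, 333, 378]) cube([304, 269, 25]);
translate([153, 357, 0]) cylinder(h = 378, r = 24);
translate([409, 357, 0]) cylinder(h = 378, r = 24);
translate([153, 578, 0]) cylinder(h = 378, r = 24);
translate([409, 578, 0]) cylinder(h = 378, r = 24);


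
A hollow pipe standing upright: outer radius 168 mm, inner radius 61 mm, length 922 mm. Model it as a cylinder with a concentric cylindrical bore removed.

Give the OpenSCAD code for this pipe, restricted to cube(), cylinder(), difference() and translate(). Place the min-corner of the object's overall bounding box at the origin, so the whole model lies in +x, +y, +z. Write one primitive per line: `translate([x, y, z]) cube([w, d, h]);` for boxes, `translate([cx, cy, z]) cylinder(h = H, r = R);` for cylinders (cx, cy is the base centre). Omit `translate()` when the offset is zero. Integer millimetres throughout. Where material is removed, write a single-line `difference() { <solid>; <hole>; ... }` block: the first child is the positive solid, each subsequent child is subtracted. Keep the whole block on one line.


difference() { translate([168, 168, 0]) cylinder(h = 922, r = 168); translate([168, 168, 0]) cylinder(h = 922, r = 61); }


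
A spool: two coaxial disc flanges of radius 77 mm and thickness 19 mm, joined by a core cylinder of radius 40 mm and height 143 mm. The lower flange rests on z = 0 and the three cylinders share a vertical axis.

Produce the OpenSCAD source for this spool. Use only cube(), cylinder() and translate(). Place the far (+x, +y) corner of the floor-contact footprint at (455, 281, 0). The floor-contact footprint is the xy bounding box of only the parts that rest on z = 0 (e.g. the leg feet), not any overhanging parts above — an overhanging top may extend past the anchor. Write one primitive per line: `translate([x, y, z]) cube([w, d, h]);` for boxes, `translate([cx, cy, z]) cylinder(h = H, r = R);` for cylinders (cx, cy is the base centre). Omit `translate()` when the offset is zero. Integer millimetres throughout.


translate([378, 204, 0]) cylinder(h = 19, r = 77);
translate([378, 204, 19]) cylinder(h = 143, r = 40);
translate([378, 204, 162]) cylinder(h = 19, r = 77);


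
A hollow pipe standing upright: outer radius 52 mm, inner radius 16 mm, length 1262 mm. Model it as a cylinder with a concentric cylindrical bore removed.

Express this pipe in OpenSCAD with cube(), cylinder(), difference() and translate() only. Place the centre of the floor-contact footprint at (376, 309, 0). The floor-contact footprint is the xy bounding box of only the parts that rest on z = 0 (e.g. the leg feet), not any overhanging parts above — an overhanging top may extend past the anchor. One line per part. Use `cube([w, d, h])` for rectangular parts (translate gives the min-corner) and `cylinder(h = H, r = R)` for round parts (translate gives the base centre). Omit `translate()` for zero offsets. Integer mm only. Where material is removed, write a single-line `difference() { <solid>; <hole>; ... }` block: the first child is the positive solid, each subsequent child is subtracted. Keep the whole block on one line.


difference() { translate([376, 309, 0]) cylinder(h = 1262, r = 52); translate([376, 309, 0]) cylinder(h = 1262, r = 16); }
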